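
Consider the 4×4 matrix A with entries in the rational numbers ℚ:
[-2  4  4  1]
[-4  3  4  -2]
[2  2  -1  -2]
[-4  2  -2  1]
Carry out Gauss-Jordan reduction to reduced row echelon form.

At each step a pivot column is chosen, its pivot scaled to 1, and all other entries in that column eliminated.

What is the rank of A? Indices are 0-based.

rank = 4

[1] R0 /= -2  ⇒  (1, -2, -2, -1/2)
     R1 -= -4·R0  ⇒  (0, -5, -4, -4)
     R2 -= 2·R0  ⇒  (0, 6, 3, -1)
     R3 -= -4·R0  ⇒  (0, -6, -10, -1)
[2] R1 /= -5  ⇒  (0, 1, 4/5, 4/5)
     R0 -= -2·R1  ⇒  (1, 0, -2/5, 11/10)
     R2 -= 6·R1  ⇒  (0, 0, -9/5, -29/5)
     R3 -= -6·R1  ⇒  (0, 0, -26/5, 19/5)
[3] R2 /= -9/5  ⇒  (0, 0, 1, 29/9)
     R0 -= -2/5·R2  ⇒  (1, 0, 0, 43/18)
     R1 -= 4/5·R2  ⇒  (0, 1, 0, -16/9)
     R3 -= -26/5·R2  ⇒  (0, 0, 0, 185/9)
[4] R3 /= 185/9  ⇒  (0, 0, 0, 1)
     R0 -= 43/18·R3  ⇒  (1, 0, 0, 0)
     R1 -= -16/9·R3  ⇒  (0, 1, 0, 0)
     R2 -= 29/9·R3  ⇒  (0, 0, 1, 0)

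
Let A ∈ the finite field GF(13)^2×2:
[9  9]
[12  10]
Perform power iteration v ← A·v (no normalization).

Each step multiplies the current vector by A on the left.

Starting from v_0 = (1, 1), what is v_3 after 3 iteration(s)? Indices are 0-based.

v_3 = (1, 9)

v_0 = (1, 1).
v_1 = A·v_0 = (5, 9).
v_2 = A·v_1 = (9, 7).
v_3 = A·v_2 = (1, 9).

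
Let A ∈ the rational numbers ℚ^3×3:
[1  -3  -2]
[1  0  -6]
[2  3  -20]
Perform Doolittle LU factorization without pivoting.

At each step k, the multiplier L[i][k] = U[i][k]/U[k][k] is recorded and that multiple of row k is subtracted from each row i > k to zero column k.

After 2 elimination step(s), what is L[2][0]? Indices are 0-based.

[col 0] pivot 1
  R1 -= 1*R0 → (0, 3, -4)  (L[1][0] := 1)
  R2 -= 2*R0 → (0, 9, -16)  (L[2][0] := 2)
[col 1] pivot 3
  R2 -= 3*R1 → (0, 0, -4)  (L[2][1] := 3)

L[2][0] = 2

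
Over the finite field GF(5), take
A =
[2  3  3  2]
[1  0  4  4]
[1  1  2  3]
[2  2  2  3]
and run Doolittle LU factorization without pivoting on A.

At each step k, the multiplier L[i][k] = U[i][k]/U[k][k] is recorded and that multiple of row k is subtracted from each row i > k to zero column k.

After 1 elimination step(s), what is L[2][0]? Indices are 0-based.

k=0: U[0][0]=2
  eliminate (1,0): mult=3, new row 1: (0, 1, 0, 3); set L[1][0]=3
  eliminate (2,0): mult=3, new row 2: (0, 2, 3, 2); set L[2][0]=3
  eliminate (3,0): mult=1, new row 3: (0, 4, 4, 1); set L[3][0]=1

L[2][0] = 3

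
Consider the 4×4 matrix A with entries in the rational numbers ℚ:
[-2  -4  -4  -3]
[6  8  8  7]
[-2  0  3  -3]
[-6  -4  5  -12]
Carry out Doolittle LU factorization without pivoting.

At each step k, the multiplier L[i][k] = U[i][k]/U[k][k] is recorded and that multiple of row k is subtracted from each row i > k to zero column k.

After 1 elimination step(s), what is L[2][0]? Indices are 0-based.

Step 1: pivot at (0,0) is -2.
  row1 ← row1 − (-3)·row0  ⇒  L[1][0]=-3, U row1=(0, -4, -4, -2)
  row2 ← row2 − (1)·row0  ⇒  L[2][0]=1, U row2=(0, 4, 7, 0)
  row3 ← row3 − (3)·row0  ⇒  L[3][0]=3, U row3=(0, 8, 17, -3)

L[2][0] = 1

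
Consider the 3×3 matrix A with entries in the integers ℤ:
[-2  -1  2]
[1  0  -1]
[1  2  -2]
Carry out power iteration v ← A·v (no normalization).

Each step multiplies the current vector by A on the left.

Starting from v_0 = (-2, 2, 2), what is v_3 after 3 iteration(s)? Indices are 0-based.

v_0 = (-2, 2, 2).
v_1 = A·v_0 = (6, -4, -2).
v_2 = A·v_1 = (-12, 8, 2).
v_3 = A·v_2 = (20, -14, 0).

v_3 = (20, -14, 0)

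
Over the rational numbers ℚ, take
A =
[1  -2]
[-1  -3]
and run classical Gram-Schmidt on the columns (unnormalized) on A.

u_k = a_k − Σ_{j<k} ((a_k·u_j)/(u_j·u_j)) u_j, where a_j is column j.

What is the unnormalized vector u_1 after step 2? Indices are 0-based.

Step 1: u_0 = a_0 = (1, -1).
Step 2: u_1 = a_1 − (1/2)·u_0 = (-5/2, -5/2).

u_1 = (-5/2, -5/2)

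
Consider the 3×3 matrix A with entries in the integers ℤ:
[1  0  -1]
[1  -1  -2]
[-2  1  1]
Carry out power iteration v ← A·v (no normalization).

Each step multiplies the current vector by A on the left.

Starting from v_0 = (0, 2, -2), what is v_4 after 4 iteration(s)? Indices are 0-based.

v_0 = (0, 2, -2).
v_1 = A·v_0 = (2, 2, 0).
v_2 = A·v_1 = (2, 0, -2).
v_3 = A·v_2 = (4, 6, -6).
v_4 = A·v_3 = (10, 10, -8).

v_4 = (10, 10, -8)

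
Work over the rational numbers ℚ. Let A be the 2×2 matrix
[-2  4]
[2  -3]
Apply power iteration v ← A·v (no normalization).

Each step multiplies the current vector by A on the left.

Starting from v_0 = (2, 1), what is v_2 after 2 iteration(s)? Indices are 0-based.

v_2 = (4, -3)

v_0 = (2, 1).
v_1 = A·v_0 = (0, 1).
v_2 = A·v_1 = (4, -3).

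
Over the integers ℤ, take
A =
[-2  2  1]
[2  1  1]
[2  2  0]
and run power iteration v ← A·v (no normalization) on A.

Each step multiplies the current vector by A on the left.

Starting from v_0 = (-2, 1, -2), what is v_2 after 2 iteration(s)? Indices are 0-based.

v_2 = (-20, 1, -2)

v_0 = (-2, 1, -2).
v_1 = A·v_0 = (4, -5, -2).
v_2 = A·v_1 = (-20, 1, -2).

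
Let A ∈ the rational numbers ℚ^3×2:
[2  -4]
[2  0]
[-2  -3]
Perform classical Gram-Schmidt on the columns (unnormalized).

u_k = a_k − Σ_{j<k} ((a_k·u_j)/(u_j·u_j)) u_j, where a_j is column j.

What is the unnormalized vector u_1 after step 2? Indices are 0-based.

Step 1: u_0 = a_0 = (2, 2, -2).
Step 2: u_1 = a_1 − (-1/6)·u_0 = (-11/3, 1/3, -10/3).

u_1 = (-11/3, 1/3, -10/3)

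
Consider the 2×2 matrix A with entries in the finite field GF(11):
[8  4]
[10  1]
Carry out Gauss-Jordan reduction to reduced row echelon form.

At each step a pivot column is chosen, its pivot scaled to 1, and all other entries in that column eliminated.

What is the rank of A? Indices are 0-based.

[1] R0 /= 8  ⇒  (1, 6)
     R1 -= 10·R0  ⇒  (0, 7)
[2] R1 /= 7  ⇒  (0, 1)
     R0 -= 6·R1  ⇒  (1, 0)

rank = 2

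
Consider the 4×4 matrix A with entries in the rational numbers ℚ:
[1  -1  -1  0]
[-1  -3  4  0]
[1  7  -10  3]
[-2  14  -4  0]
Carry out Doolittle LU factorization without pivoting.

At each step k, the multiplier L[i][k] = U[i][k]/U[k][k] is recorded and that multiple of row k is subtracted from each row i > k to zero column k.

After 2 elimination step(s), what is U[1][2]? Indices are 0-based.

k=0: U[0][0]=1
  eliminate (1,0): mult=-1, new row 1: (0, -4, 3, 0); set L[1][0]=-1
  eliminate (2,0): mult=1, new row 2: (0, 8, -9, 3); set L[2][0]=1
  eliminate (3,0): mult=-2, new row 3: (0, 12, -6, 0); set L[3][0]=-2
k=1: U[1][1]=-4
  eliminate (2,1): mult=-2, new row 2: (0, 0, -3, 3); set L[2][1]=-2
  eliminate (3,1): mult=-3, new row 3: (0, 0, 3, 0); set L[3][1]=-3

U[1][2] = 3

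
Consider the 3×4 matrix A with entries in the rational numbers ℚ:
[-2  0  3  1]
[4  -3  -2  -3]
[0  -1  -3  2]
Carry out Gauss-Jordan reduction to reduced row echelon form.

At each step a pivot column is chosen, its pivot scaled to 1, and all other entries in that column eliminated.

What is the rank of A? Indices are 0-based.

step 1: normalize row 0 (÷-2) = (1, 0, -3/2, -1/2)
  row 1: subtract 4×row0 = (0, -3, 4, -1)
step 2: normalize row 1 (÷-3) = (0, 1, -4/3, 1/3)
  row 2: subtract -1×row1 = (0, 0, -13/3, 7/3)
step 3: normalize row 2 (÷-13/3) = (0, 0, 1, -7/13)
  row 0: subtract -3/2×row2 = (1, 0, 0, -17/13)
  row 1: subtract -4/3×row2 = (0, 1, 0, -5/13)

rank = 3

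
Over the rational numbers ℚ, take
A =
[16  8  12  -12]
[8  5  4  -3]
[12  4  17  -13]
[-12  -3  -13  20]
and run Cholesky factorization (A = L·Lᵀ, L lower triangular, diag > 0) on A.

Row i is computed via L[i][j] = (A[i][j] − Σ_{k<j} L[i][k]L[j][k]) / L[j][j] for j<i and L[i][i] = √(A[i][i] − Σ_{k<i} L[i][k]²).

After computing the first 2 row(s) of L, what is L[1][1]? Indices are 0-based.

Step 1: L[0][0] = √(16) = 4.
  L[1][0] = (8) / L[0][0] = 2.
Step 2: L[1][1] = √(1) = 1.

L[1][1] = 1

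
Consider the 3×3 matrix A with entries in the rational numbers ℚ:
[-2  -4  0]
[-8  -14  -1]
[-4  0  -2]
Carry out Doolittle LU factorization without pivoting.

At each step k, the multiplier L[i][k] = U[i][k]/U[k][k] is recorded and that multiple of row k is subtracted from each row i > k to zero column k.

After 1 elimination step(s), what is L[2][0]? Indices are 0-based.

Step 1: pivot at (0,0) is -2.
  row1 ← row1 − (4)·row0  ⇒  L[1][0]=4, U row1=(0, 2, -1)
  row2 ← row2 − (2)·row0  ⇒  L[2][0]=2, U row2=(0, 8, -2)

L[2][0] = 2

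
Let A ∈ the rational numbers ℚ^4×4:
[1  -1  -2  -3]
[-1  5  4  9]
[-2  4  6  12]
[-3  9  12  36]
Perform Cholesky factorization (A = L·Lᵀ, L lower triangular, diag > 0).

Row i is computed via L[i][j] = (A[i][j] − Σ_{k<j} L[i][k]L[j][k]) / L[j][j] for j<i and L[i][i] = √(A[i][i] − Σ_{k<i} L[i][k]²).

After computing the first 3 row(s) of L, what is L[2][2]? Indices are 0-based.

L[2][2] = 1

Step 1: L[0][0] = √(1) = 1.
  L[1][0] = (-1) / L[0][0] = -1.
Step 2: L[1][1] = √(4) = 2.
  L[2][0] = (-2) / L[0][0] = -2.
  L[2][1] = (2) / L[1][1] = 1.
Step 3: L[2][2] = √(1) = 1.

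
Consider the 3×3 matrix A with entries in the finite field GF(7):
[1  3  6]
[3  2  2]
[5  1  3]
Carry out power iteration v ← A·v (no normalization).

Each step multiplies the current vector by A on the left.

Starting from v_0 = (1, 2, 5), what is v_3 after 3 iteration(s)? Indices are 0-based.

v_3 = (1, 6, 0)

v_0 = (1, 2, 5).
v_1 = A·v_0 = (2, 3, 1).
v_2 = A·v_1 = (3, 0, 2).
v_3 = A·v_2 = (1, 6, 0).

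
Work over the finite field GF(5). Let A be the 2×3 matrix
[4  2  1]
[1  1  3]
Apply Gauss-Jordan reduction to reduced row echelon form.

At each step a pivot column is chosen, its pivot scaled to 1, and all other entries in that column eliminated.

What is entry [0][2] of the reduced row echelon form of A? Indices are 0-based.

M[0][2] = 0

step 1: normalize row 0 (÷4) = (1, 3, 4)
  row 1: subtract 1×row0 = (0, 3, 4)
step 2: normalize row 1 (÷3) = (0, 1, 3)
  row 0: subtract 3×row1 = (1, 0, 0)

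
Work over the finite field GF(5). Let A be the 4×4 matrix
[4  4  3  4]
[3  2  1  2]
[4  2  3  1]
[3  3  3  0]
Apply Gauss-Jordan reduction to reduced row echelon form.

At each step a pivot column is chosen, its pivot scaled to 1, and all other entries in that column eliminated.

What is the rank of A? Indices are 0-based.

rank = 4

pivot(0,0)=4: scale R0 → (1, 1, 2, 1)
  clear (1,0): R1 −= (3)R0 → (0, 4, 0, 4)
  clear (2,0): R2 −= (4)R0 → (0, 3, 0, 2)
  clear (3,0): R3 −= (3)R0 → (0, 0, 2, 2)
pivot(1,1)=4: scale R1 → (0, 1, 0, 1)
  clear (0,1): R0 −= (1)R1 → (1, 0, 2, 0)
  clear (2,1): R2 −= (3)R1 → (0, 0, 0, 4)
pivot(2,2): swap R2↔R3
pivot(2,2)=2: scale R2 → (0, 0, 1, 1)
  clear (0,2): R0 −= (2)R2 → (1, 0, 0, 3)
pivot(3,3)=4: scale R3 → (0, 0, 0, 1)
  clear (0,3): R0 −= (3)R3 → (1, 0, 0, 0)
  clear (1,3): R1 −= (1)R3 → (0, 1, 0, 0)
  clear (2,3): R2 −= (1)R3 → (0, 0, 1, 0)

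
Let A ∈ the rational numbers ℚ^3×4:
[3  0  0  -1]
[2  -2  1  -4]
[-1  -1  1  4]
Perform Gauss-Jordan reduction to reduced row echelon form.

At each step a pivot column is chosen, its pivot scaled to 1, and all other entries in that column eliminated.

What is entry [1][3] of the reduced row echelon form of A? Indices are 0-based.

step 1: normalize row 0 (÷3) = (1, 0, 0, -1/3)
  row 1: subtract 2×row0 = (0, -2, 1, -10/3)
  row 2: subtract -1×row0 = (0, -1, 1, 11/3)
step 2: normalize row 1 (÷-2) = (0, 1, -1/2, 5/3)
  row 2: subtract -1×row1 = (0, 0, 1/2, 16/3)
step 3: normalize row 2 (÷1/2) = (0, 0, 1, 32/3)
  row 1: subtract -1/2×row2 = (0, 1, 0, 7)

M[1][3] = 7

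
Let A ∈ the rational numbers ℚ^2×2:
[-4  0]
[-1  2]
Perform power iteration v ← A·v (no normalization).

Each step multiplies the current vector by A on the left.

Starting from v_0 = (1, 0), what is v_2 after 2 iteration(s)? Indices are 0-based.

v_2 = (16, 2)

v_0 = (1, 0).
v_1 = A·v_0 = (-4, -1).
v_2 = A·v_1 = (16, 2).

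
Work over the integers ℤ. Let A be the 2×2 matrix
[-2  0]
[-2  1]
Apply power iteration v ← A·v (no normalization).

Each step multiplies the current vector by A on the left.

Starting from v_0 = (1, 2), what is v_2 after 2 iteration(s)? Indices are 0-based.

v_0 = (1, 2).
v_1 = A·v_0 = (-2, 0).
v_2 = A·v_1 = (4, 4).

v_2 = (4, 4)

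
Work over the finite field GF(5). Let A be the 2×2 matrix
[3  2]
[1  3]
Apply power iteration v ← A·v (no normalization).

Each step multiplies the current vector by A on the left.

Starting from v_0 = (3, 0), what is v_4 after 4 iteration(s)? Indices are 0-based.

v_4 = (4, 1)

v_0 = (3, 0).
v_1 = A·v_0 = (4, 3).
v_2 = A·v_1 = (3, 3).
v_3 = A·v_2 = (0, 2).
v_4 = A·v_3 = (4, 1).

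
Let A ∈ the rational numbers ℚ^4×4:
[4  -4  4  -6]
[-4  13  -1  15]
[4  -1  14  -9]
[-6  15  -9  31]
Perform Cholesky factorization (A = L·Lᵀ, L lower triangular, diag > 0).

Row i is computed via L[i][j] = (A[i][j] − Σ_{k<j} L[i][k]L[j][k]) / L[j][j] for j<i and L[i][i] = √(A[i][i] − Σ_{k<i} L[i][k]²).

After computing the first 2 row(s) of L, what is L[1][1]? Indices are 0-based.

Step 1: L[0][0] = √(4) = 2.
  L[1][0] = (-4) / L[0][0] = -2.
Step 2: L[1][1] = √(9) = 3.

L[1][1] = 3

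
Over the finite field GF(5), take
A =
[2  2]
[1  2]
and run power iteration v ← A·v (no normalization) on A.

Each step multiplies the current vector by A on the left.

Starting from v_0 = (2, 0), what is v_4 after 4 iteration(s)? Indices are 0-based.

v_0 = (2, 0).
v_1 = A·v_0 = (4, 2).
v_2 = A·v_1 = (2, 3).
v_3 = A·v_2 = (0, 3).
v_4 = A·v_3 = (1, 1).

v_4 = (1, 1)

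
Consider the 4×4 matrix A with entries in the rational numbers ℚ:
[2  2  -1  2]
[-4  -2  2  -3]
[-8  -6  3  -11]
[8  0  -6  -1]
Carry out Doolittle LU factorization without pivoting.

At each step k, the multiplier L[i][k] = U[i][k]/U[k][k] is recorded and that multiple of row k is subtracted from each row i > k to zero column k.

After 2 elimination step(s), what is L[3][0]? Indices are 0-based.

L[3][0] = 4

Step 1: pivot at (0,0) is 2.
  row1 ← row1 − (-2)·row0  ⇒  L[1][0]=-2, U row1=(0, 2, 0, 1)
  row2 ← row2 − (-4)·row0  ⇒  L[2][0]=-4, U row2=(0, 2, -1, -3)
  row3 ← row3 − (4)·row0  ⇒  L[3][0]=4, U row3=(0, -8, -2, -9)
Step 2: pivot at (1,1) is 2.
  row2 ← row2 − (1)·row1  ⇒  L[2][1]=1, U row2=(0, 0, -1, -4)
  row3 ← row3 − (-4)·row1  ⇒  L[3][1]=-4, U row3=(0, 0, -2, -5)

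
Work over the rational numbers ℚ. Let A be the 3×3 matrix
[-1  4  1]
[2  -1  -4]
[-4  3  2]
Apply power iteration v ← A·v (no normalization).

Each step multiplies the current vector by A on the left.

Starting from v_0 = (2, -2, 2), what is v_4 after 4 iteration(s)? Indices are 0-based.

v_4 = (-270, -210, -430)

v_0 = (2, -2, 2).
v_1 = A·v_0 = (-8, -2, -10).
v_2 = A·v_1 = (-10, 26, 6).
v_3 = A·v_2 = (120, -70, 130).
v_4 = A·v_3 = (-270, -210, -430).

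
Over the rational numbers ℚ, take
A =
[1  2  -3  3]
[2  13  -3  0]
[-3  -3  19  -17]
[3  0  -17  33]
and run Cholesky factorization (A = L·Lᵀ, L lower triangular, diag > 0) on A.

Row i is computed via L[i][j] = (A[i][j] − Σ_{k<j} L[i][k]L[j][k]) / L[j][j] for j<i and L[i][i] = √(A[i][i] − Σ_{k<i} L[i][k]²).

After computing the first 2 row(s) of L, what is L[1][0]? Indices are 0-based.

Step 1: L[0][0] = √(1) = 1.
  L[1][0] = (2) / L[0][0] = 2.
Step 2: L[1][1] = √(9) = 3.

L[1][0] = 2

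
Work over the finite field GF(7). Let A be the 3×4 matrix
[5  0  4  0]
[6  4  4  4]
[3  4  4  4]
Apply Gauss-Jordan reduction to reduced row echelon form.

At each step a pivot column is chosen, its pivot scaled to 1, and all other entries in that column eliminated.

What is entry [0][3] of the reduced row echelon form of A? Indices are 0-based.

M[0][3] = 0

step 1: normalize row 0 (÷5) = (1, 0, 5, 0)
  row 1: subtract 6×row0 = (0, 4, 2, 4)
  row 2: subtract 3×row0 = (0, 4, 3, 4)
step 2: normalize row 1 (÷4) = (0, 1, 4, 1)
  row 2: subtract 4×row1 = (0, 0, 1, 0)
step 3: normalize row 2 (÷1) = (0, 0, 1, 0)
  row 0: subtract 5×row2 = (1, 0, 0, 0)
  row 1: subtract 4×row2 = (0, 1, 0, 1)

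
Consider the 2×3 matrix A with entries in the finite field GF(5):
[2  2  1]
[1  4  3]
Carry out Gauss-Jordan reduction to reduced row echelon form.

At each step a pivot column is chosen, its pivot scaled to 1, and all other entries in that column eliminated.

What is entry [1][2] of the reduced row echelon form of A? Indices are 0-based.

step 1: normalize row 0 (÷2) = (1, 1, 3)
  row 1: subtract 1×row0 = (0, 3, 0)
step 2: normalize row 1 (÷3) = (0, 1, 0)
  row 0: subtract 1×row1 = (1, 0, 3)

M[1][2] = 0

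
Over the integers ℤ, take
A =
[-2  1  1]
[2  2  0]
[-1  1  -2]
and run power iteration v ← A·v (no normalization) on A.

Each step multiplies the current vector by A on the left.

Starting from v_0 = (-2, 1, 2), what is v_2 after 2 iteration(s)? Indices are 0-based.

v_0 = (-2, 1, 2).
v_1 = A·v_0 = (7, -2, -1).
v_2 = A·v_1 = (-17, 10, -7).

v_2 = (-17, 10, -7)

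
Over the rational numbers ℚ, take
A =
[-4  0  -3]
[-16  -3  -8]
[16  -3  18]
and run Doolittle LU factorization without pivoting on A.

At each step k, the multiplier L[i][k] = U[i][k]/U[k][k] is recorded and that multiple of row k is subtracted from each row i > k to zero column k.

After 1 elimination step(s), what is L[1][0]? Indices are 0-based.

[col 0] pivot -4
  R1 -= 4*R0 → (0, -3, 4)  (L[1][0] := 4)
  R2 -= -4*R0 → (0, -3, 6)  (L[2][0] := -4)

L[1][0] = 4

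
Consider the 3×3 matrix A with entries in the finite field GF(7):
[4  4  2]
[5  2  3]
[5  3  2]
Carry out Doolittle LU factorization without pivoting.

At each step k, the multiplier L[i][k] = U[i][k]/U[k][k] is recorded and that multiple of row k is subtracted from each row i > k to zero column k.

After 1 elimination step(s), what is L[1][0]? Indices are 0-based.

Step 1: pivot at (0,0) is 4.
  row1 ← row1 − (3)·row0  ⇒  L[1][0]=3, U row1=(0, 4, 4)
  row2 ← row2 − (3)·row0  ⇒  L[2][0]=3, U row2=(0, 5, 3)

L[1][0] = 3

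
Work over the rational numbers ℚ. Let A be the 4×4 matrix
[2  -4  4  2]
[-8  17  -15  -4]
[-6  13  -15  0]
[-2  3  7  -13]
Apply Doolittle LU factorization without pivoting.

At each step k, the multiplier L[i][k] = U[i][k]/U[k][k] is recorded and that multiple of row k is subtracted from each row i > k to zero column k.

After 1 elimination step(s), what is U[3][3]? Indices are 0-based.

Step 1: pivot at (0,0) is 2.
  row1 ← row1 − (-4)·row0  ⇒  L[1][0]=-4, U row1=(0, 1, 1, 4)
  row2 ← row2 − (-3)·row0  ⇒  L[2][0]=-3, U row2=(0, 1, -3, 6)
  row3 ← row3 − (-1)·row0  ⇒  L[3][0]=-1, U row3=(0, -1, 11, -11)

U[3][3] = -11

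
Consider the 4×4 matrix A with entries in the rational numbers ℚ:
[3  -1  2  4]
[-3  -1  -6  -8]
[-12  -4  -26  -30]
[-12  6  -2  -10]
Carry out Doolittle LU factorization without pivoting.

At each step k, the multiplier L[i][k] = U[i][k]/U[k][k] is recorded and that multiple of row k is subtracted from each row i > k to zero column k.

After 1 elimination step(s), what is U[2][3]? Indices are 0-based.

k=0: U[0][0]=3
  eliminate (1,0): mult=-1, new row 1: (0, -2, -4, -4); set L[1][0]=-1
  eliminate (2,0): mult=-4, new row 2: (0, -8, -18, -14); set L[2][0]=-4
  eliminate (3,0): mult=-4, new row 3: (0, 2, 6, 6); set L[3][0]=-4

U[2][3] = -14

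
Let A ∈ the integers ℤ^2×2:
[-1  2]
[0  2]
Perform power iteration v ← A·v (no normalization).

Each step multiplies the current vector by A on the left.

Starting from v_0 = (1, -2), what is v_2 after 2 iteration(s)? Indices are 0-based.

v_2 = (-3, -8)

v_0 = (1, -2).
v_1 = A·v_0 = (-5, -4).
v_2 = A·v_1 = (-3, -8).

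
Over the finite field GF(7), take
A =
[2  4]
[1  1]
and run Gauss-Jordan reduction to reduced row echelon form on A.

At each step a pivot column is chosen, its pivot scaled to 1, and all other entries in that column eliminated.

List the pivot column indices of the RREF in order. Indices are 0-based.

pivot columns: 0, 1

step 1: normalize row 0 (÷2) = (1, 2)
  row 1: subtract 1×row0 = (0, 6)
step 2: normalize row 1 (÷6) = (0, 1)
  row 0: subtract 2×row1 = (1, 0)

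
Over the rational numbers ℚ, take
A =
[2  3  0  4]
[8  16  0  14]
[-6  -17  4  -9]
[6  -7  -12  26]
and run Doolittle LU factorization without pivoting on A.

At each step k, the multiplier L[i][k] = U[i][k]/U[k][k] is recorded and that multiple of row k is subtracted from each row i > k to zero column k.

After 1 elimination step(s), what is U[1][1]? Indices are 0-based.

U[1][1] = 4

[col 0] pivot 2
  R1 -= 4*R0 → (0, 4, 0, -2)  (L[1][0] := 4)
  R2 -= -3*R0 → (0, -8, 4, 3)  (L[2][0] := -3)
  R3 -= 3*R0 → (0, -16, -12, 14)  (L[3][0] := 3)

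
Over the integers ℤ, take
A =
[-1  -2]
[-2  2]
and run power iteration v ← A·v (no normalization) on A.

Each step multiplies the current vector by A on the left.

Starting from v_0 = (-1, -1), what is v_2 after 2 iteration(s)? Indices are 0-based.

v_2 = (-3, -6)

v_0 = (-1, -1).
v_1 = A·v_0 = (3, 0).
v_2 = A·v_1 = (-3, -6).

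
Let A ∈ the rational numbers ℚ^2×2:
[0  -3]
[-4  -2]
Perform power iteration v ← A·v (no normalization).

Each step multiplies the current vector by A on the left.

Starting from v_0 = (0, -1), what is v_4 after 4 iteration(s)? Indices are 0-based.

v_0 = (0, -1).
v_1 = A·v_0 = (3, 2).
v_2 = A·v_1 = (-6, -16).
v_3 = A·v_2 = (48, 56).
v_4 = A·v_3 = (-168, -304).

v_4 = (-168, -304)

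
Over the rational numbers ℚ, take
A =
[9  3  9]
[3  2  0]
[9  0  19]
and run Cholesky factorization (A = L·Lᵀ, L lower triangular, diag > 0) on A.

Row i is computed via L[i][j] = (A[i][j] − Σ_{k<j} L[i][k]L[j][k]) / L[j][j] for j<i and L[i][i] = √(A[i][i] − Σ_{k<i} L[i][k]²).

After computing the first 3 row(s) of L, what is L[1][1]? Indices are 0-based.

L[1][1] = 1

Step 1: L[0][0] = √(9) = 3.
  L[1][0] = (3) / L[0][0] = 1.
Step 2: L[1][1] = √(1) = 1.
  L[2][0] = (9) / L[0][0] = 3.
  L[2][1] = (-3) / L[1][1] = -3.
Step 3: L[2][2] = √(1) = 1.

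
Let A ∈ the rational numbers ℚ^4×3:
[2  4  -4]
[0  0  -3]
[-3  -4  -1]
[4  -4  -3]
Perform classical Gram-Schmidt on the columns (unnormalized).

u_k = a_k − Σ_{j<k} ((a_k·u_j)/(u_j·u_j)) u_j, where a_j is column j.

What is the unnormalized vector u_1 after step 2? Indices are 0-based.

Step 1: u_0 = a_0 = (2, 0, -3, 4).
Step 2: u_1 = a_1 − (4/29)·u_0 = (108/29, 0, -104/29, -132/29).

u_1 = (108/29, 0, -104/29, -132/29)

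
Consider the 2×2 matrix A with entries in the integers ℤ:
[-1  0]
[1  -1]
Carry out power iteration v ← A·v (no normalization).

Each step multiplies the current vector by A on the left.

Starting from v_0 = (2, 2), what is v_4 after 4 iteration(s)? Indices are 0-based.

v_0 = (2, 2).
v_1 = A·v_0 = (-2, 0).
v_2 = A·v_1 = (2, -2).
v_3 = A·v_2 = (-2, 4).
v_4 = A·v_3 = (2, -6).

v_4 = (2, -6)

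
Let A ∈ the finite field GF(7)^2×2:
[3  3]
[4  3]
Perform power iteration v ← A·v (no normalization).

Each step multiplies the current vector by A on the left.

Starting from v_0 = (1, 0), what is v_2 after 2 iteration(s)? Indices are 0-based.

v_0 = (1, 0).
v_1 = A·v_0 = (3, 4).
v_2 = A·v_1 = (0, 3).

v_2 = (0, 3)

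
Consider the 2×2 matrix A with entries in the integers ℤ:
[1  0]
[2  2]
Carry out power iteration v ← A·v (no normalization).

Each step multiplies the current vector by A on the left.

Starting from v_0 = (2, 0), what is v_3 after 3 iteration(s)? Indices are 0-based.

v_3 = (2, 28)

v_0 = (2, 0).
v_1 = A·v_0 = (2, 4).
v_2 = A·v_1 = (2, 12).
v_3 = A·v_2 = (2, 28).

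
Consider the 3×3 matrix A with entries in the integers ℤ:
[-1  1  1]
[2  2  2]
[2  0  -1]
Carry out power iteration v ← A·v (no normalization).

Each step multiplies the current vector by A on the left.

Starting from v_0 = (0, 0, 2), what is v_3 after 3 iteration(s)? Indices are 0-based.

v_0 = (0, 0, 2).
v_1 = A·v_0 = (2, 4, -2).
v_2 = A·v_1 = (0, 8, 6).
v_3 = A·v_2 = (14, 28, -6).

v_3 = (14, 28, -6)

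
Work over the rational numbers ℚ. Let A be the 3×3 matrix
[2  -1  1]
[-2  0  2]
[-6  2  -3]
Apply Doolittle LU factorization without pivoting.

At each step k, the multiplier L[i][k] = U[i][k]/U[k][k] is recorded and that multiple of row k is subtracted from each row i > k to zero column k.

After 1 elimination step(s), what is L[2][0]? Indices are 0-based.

k=0: U[0][0]=2
  eliminate (1,0): mult=-1, new row 1: (0, -1, 3); set L[1][0]=-1
  eliminate (2,0): mult=-3, new row 2: (0, -1, 0); set L[2][0]=-3

L[2][0] = -3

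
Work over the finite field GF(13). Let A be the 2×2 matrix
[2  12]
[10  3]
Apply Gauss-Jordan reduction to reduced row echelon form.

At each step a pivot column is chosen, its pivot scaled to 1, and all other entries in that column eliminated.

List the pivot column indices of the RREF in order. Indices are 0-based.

step 1: normalize row 0 (÷2) = (1, 6)
  row 1: subtract 10×row0 = (0, 8)
step 2: normalize row 1 (÷8) = (0, 1)
  row 0: subtract 6×row1 = (1, 0)

pivot columns: 0, 1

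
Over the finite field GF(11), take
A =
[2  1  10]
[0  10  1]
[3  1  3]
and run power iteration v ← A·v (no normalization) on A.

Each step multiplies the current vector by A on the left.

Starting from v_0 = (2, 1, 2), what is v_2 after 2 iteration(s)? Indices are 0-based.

v_0 = (2, 1, 2).
v_1 = A·v_0 = (3, 1, 2).
v_2 = A·v_1 = (5, 1, 5).

v_2 = (5, 1, 5)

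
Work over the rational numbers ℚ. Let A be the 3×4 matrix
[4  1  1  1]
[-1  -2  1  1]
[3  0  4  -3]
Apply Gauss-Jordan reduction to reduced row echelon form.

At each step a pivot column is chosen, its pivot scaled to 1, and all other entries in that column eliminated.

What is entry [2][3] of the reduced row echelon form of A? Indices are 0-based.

step 1: normalize row 0 (÷4) = (1, 1/4, 1/4, 1/4)
  row 1: subtract -1×row0 = (0, -7/4, 5/4, 5/4)
  row 2: subtract 3×row0 = (0, -3/4, 13/4, -15/4)
step 2: normalize row 1 (÷-7/4) = (0, 1, -5/7, -5/7)
  row 0: subtract 1/4×row1 = (1, 0, 3/7, 3/7)
  row 2: subtract -3/4×row1 = (0, 0, 19/7, -30/7)
step 3: normalize row 2 (÷19/7) = (0, 0, 1, -30/19)
  row 0: subtract 3/7×row2 = (1, 0, 0, 21/19)
  row 1: subtract -5/7×row2 = (0, 1, 0, -35/19)

M[2][3] = -30/19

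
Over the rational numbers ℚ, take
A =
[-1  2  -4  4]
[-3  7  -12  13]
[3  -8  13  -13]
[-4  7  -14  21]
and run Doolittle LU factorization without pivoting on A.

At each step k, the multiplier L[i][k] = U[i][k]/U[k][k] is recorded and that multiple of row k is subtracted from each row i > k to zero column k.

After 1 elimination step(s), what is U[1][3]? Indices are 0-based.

k=0: U[0][0]=-1
  eliminate (1,0): mult=3, new row 1: (0, 1, 0, 1); set L[1][0]=3
  eliminate (2,0): mult=-3, new row 2: (0, -2, 1, -1); set L[2][0]=-3
  eliminate (3,0): mult=4, new row 3: (0, -1, 2, 5); set L[3][0]=4

U[1][3] = 1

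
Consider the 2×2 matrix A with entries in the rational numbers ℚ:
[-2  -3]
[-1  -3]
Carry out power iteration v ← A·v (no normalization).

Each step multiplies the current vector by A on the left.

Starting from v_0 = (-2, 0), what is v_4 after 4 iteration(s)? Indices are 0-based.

v_0 = (-2, 0).
v_1 = A·v_0 = (4, 2).
v_2 = A·v_1 = (-14, -10).
v_3 = A·v_2 = (58, 44).
v_4 = A·v_3 = (-248, -190).

v_4 = (-248, -190)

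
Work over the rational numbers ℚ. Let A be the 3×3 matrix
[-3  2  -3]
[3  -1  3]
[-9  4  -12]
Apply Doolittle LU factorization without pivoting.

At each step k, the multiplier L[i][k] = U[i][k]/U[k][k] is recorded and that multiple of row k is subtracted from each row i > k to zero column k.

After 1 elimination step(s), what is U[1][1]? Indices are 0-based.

U[1][1] = 1

[col 0] pivot -3
  R1 -= -1*R0 → (0, 1, 0)  (L[1][0] := -1)
  R2 -= 3*R0 → (0, -2, -3)  (L[2][0] := 3)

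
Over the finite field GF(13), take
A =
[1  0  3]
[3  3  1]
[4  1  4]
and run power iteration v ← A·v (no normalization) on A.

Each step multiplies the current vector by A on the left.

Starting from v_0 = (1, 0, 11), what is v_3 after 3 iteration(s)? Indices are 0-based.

v_3 = (8, 9, 10)

v_0 = (1, 0, 11).
v_1 = A·v_0 = (8, 1, 9).
v_2 = A·v_1 = (9, 10, 4).
v_3 = A·v_2 = (8, 9, 10).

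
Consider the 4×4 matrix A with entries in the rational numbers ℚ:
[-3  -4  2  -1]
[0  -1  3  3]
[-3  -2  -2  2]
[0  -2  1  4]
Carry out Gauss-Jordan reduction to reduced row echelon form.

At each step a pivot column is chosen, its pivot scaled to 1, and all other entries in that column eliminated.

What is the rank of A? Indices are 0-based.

pivot(0,0)=-3: scale R0 → (1, 4/3, -2/3, 1/3)
  clear (2,0): R2 −= (-3)R0 → (0, 2, -4, 3)
pivot(1,1)=-1: scale R1 → (0, 1, -3, -3)
  clear (0,1): R0 −= (4/3)R1 → (1, 0, 10/3, 13/3)
  clear (2,1): R2 −= (2)R1 → (0, 0, 2, 9)
  clear (3,1): R3 −= (-2)R1 → (0, 0, -5, -2)
pivot(2,2)=2: scale R2 → (0, 0, 1, 9/2)
  clear (0,2): R0 −= (10/3)R2 → (1, 0, 0, -32/3)
  clear (1,2): R1 −= (-3)R2 → (0, 1, 0, 21/2)
  clear (3,2): R3 −= (-5)R2 → (0, 0, 0, 41/2)
pivot(3,3)=41/2: scale R3 → (0, 0, 0, 1)
  clear (0,3): R0 −= (-32/3)R3 → (1, 0, 0, 0)
  clear (1,3): R1 −= (21/2)R3 → (0, 1, 0, 0)
  clear (2,3): R2 −= (9/2)R3 → (0, 0, 1, 0)

rank = 4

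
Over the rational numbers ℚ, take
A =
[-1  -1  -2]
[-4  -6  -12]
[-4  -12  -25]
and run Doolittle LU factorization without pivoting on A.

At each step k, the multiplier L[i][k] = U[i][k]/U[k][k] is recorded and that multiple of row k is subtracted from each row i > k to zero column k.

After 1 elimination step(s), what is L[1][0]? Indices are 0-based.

L[1][0] = 4

[col 0] pivot -1
  R1 -= 4*R0 → (0, -2, -4)  (L[1][0] := 4)
  R2 -= 4*R0 → (0, -8, -17)  (L[2][0] := 4)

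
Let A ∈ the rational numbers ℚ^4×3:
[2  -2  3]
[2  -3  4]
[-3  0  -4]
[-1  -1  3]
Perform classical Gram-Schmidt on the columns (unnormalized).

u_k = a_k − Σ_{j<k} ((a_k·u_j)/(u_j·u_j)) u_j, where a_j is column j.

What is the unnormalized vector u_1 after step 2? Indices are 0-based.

Step 1: u_0 = a_0 = (2, 2, -3, -1).
Step 2: u_1 = a_1 − (-1/2)·u_0 = (-1, -2, -3/2, -3/2).

u_1 = (-1, -2, -3/2, -3/2)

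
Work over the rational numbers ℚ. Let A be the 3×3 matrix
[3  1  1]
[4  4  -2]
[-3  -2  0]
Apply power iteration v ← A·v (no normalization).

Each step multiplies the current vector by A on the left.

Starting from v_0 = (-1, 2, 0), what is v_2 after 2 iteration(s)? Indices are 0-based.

v_2 = (0, 14, -5)

v_0 = (-1, 2, 0).
v_1 = A·v_0 = (-1, 4, -1).
v_2 = A·v_1 = (0, 14, -5).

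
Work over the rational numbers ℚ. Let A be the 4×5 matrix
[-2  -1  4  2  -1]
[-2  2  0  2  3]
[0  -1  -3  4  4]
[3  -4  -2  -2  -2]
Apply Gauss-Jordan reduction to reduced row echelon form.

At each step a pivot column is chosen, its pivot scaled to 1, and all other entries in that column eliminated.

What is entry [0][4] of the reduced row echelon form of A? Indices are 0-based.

M[0][4] = -41/27

pivot(0,0)=-2: scale R0 → (1, 1/2, -2, -1, 1/2)
  clear (1,0): R1 −= (-2)R0 → (0, 3, -4, 0, 4)
  clear (3,0): R3 −= (3)R0 → (0, -11/2, 4, 1, -7/2)
pivot(1,1)=3: scale R1 → (0, 1, -4/3, 0, 4/3)
  clear (0,1): R0 −= (1/2)R1 → (1, 0, -4/3, -1, -1/6)
  clear (2,1): R2 −= (-1)R1 → (0, 0, -13/3, 4, 16/3)
  clear (3,1): R3 −= (-11/2)R1 → (0, 0, -10/3, 1, 23/6)
pivot(2,2)=-13/3: scale R2 → (0, 0, 1, -12/13, -16/13)
  clear (0,2): R0 −= (-4/3)R2 → (1, 0, 0, -29/13, -47/26)
  clear (1,2): R1 −= (-4/3)R2 → (0, 1, 0, -16/13, -4/13)
  clear (3,2): R3 −= (-10/3)R2 → (0, 0, 0, -27/13, -7/26)
pivot(3,3)=-27/13: scale R3 → (0, 0, 0, 1, 7/54)
  clear (0,3): R0 −= (-29/13)R3 → (1, 0, 0, 0, -41/27)
  clear (1,3): R1 −= (-16/13)R3 → (0, 1, 0, 0, -4/27)
  clear (2,3): R2 −= (-12/13)R3 → (0, 0, 1, 0, -10/9)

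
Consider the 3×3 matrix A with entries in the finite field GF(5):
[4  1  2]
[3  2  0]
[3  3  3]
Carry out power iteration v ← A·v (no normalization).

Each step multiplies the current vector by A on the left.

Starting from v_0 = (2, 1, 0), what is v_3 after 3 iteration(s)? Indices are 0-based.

v_3 = (2, 2, 4)

v_0 = (2, 1, 0).
v_1 = A·v_0 = (4, 3, 4).
v_2 = A·v_1 = (2, 3, 3).
v_3 = A·v_2 = (2, 2, 4).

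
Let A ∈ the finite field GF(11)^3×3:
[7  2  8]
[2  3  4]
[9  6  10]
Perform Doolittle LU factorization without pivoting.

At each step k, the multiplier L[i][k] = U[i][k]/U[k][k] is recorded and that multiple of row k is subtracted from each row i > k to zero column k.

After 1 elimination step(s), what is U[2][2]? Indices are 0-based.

k=0: U[0][0]=7
  eliminate (1,0): mult=5, new row 1: (0, 4, 8); set L[1][0]=5
  eliminate (2,0): mult=6, new row 2: (0, 5, 6); set L[2][0]=6

U[2][2] = 6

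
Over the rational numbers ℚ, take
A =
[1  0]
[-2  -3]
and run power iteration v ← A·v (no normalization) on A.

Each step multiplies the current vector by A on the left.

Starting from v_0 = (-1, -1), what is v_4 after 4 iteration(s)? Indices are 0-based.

v_4 = (-1, -121)

v_0 = (-1, -1).
v_1 = A·v_0 = (-1, 5).
v_2 = A·v_1 = (-1, -13).
v_3 = A·v_2 = (-1, 41).
v_4 = A·v_3 = (-1, -121).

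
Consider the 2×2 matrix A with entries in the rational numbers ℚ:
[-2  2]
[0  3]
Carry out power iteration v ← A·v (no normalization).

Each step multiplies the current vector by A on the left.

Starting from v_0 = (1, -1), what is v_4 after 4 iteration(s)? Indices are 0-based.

v_4 = (-10, -81)

v_0 = (1, -1).
v_1 = A·v_0 = (-4, -3).
v_2 = A·v_1 = (2, -9).
v_3 = A·v_2 = (-22, -27).
v_4 = A·v_3 = (-10, -81).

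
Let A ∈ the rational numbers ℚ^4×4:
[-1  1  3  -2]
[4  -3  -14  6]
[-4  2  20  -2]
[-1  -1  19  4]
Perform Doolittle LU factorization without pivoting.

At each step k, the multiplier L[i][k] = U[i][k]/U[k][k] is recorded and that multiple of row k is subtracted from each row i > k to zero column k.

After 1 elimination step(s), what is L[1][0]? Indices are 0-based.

L[1][0] = -4

Step 1: pivot at (0,0) is -1.
  row1 ← row1 − (-4)·row0  ⇒  L[1][0]=-4, U row1=(0, 1, -2, -2)
  row2 ← row2 − (4)·row0  ⇒  L[2][0]=4, U row2=(0, -2, 8, 6)
  row3 ← row3 − (1)·row0  ⇒  L[3][0]=1, U row3=(0, -2, 16, 6)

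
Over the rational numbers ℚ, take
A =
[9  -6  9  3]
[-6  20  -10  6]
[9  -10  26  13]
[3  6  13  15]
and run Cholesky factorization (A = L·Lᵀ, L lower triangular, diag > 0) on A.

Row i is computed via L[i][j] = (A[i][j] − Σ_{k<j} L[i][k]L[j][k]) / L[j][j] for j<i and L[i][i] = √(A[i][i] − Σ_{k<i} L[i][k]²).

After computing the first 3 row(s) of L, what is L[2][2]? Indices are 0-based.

Step 1: L[0][0] = √(9) = 3.
  L[1][0] = (-6) / L[0][0] = -2.
Step 2: L[1][1] = √(16) = 4.
  L[2][0] = (9) / L[0][0] = 3.
  L[2][1] = (-4) / L[1][1] = -1.
Step 3: L[2][2] = √(16) = 4.

L[2][2] = 4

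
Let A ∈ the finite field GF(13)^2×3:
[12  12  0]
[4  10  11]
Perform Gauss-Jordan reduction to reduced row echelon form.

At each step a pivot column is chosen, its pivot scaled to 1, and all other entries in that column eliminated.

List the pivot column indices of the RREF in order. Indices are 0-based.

step 1: normalize row 0 (÷12) = (1, 1, 0)
  row 1: subtract 4×row0 = (0, 6, 11)
step 2: normalize row 1 (÷6) = (0, 1, 4)
  row 0: subtract 1×row1 = (1, 0, 9)

pivot columns: 0, 1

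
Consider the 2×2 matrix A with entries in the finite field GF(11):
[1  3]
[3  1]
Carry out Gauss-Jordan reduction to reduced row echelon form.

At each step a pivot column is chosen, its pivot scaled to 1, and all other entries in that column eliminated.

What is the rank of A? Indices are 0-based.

step 1: normalize row 0 (÷1) = (1, 3)
  row 1: subtract 3×row0 = (0, 3)
step 2: normalize row 1 (÷3) = (0, 1)
  row 0: subtract 3×row1 = (1, 0)

rank = 2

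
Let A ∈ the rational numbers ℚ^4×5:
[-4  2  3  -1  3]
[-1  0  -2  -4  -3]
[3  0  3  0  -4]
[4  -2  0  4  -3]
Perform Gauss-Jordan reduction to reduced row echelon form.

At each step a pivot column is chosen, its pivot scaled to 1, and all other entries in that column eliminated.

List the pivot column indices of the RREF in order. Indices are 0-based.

step 1: normalize row 0 (÷-4) = (1, -1/2, -3/4, 1/4, -3/4)
  row 1: subtract -1×row0 = (0, -1/2, -11/4, -15/4, -15/4)
  row 2: subtract 3×row0 = (0, 3/2, 21/4, -3/4, -7/4)
  row 3: subtract 4×row0 = (0, 0, 3, 3, 0)
step 2: normalize row 1 (÷-1/2) = (0, 1, 11/2, 15/2, 15/2)
  row 0: subtract -1/2×row1 = (1, 0, 2, 4, 3)
  row 2: subtract 3/2×row1 = (0, 0, -3, -12, -13)
step 3: normalize row 2 (÷-3) = (0, 0, 1, 4, 13/3)
  row 0: subtract 2×row2 = (1, 0, 0, -4, -17/3)
  row 1: subtract 11/2×row2 = (0, 1, 0, -29/2, -49/3)
  row 3: subtract 3×row2 = (0, 0, 0, -9, -13)
step 4: normalize row 3 (÷-9) = (0, 0, 0, 1, 13/9)
  row 0: subtract -4×row3 = (1, 0, 0, 0, 1/9)
  row 1: subtract -29/2×row3 = (0, 1, 0, 0, 83/18)
  row 2: subtract 4×row3 = (0, 0, 1, 0, -13/9)

pivot columns: 0, 1, 2, 3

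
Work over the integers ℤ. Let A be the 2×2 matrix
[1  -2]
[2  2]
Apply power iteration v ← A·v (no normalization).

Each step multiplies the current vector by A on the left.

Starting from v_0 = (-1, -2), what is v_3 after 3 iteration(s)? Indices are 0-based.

v_3 = (27, 18)

v_0 = (-1, -2).
v_1 = A·v_0 = (3, -6).
v_2 = A·v_1 = (15, -6).
v_3 = A·v_2 = (27, 18).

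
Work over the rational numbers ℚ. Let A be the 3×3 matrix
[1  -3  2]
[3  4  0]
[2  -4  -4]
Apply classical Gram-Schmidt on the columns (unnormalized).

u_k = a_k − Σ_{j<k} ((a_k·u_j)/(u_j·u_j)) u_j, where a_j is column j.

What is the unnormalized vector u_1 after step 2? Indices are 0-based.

u_1 = (-43/14, 53/14, -29/7)

Step 1: u_0 = a_0 = (1, 3, 2).
Step 2: u_1 = a_1 − (1/14)·u_0 = (-43/14, 53/14, -29/7).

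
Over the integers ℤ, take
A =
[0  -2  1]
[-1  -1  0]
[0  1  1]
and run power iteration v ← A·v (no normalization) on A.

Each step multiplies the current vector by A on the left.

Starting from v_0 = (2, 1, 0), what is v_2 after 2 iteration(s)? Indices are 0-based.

v_0 = (2, 1, 0).
v_1 = A·v_0 = (-2, -3, 1).
v_2 = A·v_1 = (7, 5, -2).

v_2 = (7, 5, -2)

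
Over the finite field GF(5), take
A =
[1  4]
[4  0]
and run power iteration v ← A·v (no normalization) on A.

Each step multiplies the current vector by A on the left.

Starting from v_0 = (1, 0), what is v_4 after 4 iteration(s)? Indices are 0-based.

v_0 = (1, 0).
v_1 = A·v_0 = (1, 4).
v_2 = A·v_1 = (2, 4).
v_3 = A·v_2 = (3, 3).
v_4 = A·v_3 = (0, 2).

v_4 = (0, 2)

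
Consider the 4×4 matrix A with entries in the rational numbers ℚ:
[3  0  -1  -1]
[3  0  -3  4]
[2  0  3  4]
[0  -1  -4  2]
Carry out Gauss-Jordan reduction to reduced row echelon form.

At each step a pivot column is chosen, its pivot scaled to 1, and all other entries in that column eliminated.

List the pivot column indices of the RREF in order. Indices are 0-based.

step 1: normalize row 0 (÷3) = (1, 0, -1/3, -1/3)
  row 1: subtract 3×row0 = (0, 0, -2, 5)
  row 2: subtract 2×row0 = (0, 0, 11/3, 14/3)
step 2: exchange rows 1,3
step 2: normalize row 1 (÷-1) = (0, 1, 4, -2)
step 3: normalize row 2 (÷11/3) = (0, 0, 1, 14/11)
  row 0: subtract -1/3×row2 = (1, 0, 0, 1/11)
  row 1: subtract 4×row2 = (0, 1, 0, -78/11)
  row 3: subtract -2×row2 = (0, 0, 0, 83/11)
step 4: normalize row 3 (÷83/11) = (0, 0, 0, 1)
  row 0: subtract 1/11×row3 = (1, 0, 0, 0)
  row 1: subtract -78/11×row3 = (0, 1, 0, 0)
  row 2: subtract 14/11×row3 = (0, 0, 1, 0)

pivot columns: 0, 1, 2, 3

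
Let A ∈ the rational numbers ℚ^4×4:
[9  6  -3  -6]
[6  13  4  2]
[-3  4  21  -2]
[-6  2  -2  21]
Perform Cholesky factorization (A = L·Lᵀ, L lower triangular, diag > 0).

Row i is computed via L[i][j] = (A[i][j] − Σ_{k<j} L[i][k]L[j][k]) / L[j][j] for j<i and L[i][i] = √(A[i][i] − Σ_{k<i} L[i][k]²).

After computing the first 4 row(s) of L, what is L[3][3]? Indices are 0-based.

Step 1: L[0][0] = √(9) = 3.
  L[1][0] = (6) / L[0][0] = 2.
Step 2: L[1][1] = √(9) = 3.
  L[2][0] = (-3) / L[0][0] = -1.
  L[2][1] = (6) / L[1][1] = 2.
Step 3: L[2][2] = √(16) = 4.
  L[3][0] = (-6) / L[0][0] = -2.
  L[3][1] = (6) / L[1][1] = 2.
  L[3][2] = (-8) / L[2][2] = -2.
Step 4: L[3][3] = √(9) = 3.

L[3][3] = 3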